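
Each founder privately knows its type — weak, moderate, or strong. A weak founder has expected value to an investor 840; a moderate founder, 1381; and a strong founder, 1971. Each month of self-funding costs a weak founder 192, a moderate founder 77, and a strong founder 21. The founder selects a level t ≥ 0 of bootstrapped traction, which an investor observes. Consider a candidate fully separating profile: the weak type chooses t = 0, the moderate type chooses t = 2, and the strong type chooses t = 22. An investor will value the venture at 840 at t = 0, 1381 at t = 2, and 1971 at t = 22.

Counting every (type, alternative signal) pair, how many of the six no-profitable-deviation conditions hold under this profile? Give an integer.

Strong (own payoff 1971 − 21×22 = 1509): to t=0 gives 840 → no gain ✓; to t=2 gives 1381 − 21×2 = 1339 → no gain ✓.
Moderate (own payoff 1381 − 77×2 = 1227): to t=0 gives 840 → no gain ✓; to t=22 gives 1971 − 77×22 = 277 → no gain ✓.
Weak (own payoff 840): to t=2 gives 1381 − 192×2 = 997 → profitable ✗; to t=22 gives 1971 − 192×22 = -2253 → no gain ✓.
5 of the 6 constraints hold; not an equilibrium.

5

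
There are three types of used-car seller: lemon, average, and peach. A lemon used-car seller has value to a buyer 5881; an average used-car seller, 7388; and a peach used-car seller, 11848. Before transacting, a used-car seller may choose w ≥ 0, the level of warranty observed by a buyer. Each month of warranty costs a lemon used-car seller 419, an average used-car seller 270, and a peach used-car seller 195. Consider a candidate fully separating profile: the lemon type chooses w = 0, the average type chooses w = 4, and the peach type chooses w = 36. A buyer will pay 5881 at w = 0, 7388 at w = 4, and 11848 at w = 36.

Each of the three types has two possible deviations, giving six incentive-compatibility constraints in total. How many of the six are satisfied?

4

Peach (own payoff 11848 − 195×36 = 4828): to w=0 gives 5881 → profitable ✗; to w=4 gives 7388 − 195×4 = 6608 → profitable ✗.
Lemon (own payoff 5881): to w=4 gives 7388 − 419×4 = 5712 → no gain ✓; to w=36 gives 11848 − 419×36 = -3236 → no gain ✓.
Average (own payoff 7388 − 270×4 = 6308): to w=0 gives 5881 → no gain ✓; to w=36 gives 11848 − 270×36 = 2128 → no gain ✓.
4 of the 6 constraints hold; not an equilibrium.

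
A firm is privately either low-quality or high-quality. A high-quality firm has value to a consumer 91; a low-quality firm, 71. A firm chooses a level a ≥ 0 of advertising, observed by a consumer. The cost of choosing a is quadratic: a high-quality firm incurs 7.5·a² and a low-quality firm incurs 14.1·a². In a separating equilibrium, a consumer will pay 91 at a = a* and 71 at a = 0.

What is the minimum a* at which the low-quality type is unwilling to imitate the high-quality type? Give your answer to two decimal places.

1.19

The low-quality type at a = 0 receives 71; imitating at a* yields 91 − 14.1·a*².
Indifference: 71 = 91 − 14.1·a*², so a*² = (91 − 71) / 14.1 ≈ 1.4184.
a* = √1.4184 ≈ 1.19.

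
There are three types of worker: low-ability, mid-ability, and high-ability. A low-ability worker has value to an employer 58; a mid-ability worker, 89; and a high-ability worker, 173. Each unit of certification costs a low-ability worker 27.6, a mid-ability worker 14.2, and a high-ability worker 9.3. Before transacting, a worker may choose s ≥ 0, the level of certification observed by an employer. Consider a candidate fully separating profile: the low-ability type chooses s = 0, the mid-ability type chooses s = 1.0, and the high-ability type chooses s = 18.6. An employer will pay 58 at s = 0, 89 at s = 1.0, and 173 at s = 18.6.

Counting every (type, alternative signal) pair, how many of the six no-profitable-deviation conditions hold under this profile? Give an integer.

High-ability (own payoff 173 − 9.3×18.6 = 0.02): to s=0 gives 58 → profitable ✗; to s=1.0 gives 89 − 9.3×1.0 = 79.7 → profitable ✗.
Mid-ability (own payoff 89 − 14.2×1.0 = 74.8): to s=0 gives 58 → no gain ✓; to s=18.6 gives 173 − 14.2×18.6 = -91.12 → no gain ✓.
Low-ability (own payoff 58): to s=1.0 gives 89 − 27.6×1.0 = 61.4 → profitable ✗; to s=18.6 gives 173 − 27.6×18.6 = -340.36 → no gain ✓.
3 of the 6 constraints hold; not an equilibrium.

3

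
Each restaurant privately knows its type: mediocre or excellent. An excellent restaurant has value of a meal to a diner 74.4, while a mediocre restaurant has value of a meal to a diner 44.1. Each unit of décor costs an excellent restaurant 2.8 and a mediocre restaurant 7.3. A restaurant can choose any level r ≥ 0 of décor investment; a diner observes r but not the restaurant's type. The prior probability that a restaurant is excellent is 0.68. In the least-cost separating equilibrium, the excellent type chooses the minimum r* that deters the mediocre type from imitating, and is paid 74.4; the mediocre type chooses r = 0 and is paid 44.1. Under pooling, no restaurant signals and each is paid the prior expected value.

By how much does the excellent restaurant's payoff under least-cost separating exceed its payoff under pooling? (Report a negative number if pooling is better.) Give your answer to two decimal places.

-1.93

Least-cost separating signal: r* solves 44.1 = 74.4 − 7.3·r*, so r* = (74.4 − 44.1)/7.3 ≈ 4.1507.
Excellent type's separating payoff: 74.4 − 2.8 × r* = 74.4 − 2.8 × (74.4 − 44.1)/7.3 = 74.4 − 84.84/7.3 ≈ 62.7781.
Pooling payoff: 0.68 × 74.4 + 0.32 × 44.1 = 64.704.
Difference: 62.7781 − 64.704 = -1.9259, i.e. -1.93 to two decimal places.
The excellent type would prefer the pooling outcome.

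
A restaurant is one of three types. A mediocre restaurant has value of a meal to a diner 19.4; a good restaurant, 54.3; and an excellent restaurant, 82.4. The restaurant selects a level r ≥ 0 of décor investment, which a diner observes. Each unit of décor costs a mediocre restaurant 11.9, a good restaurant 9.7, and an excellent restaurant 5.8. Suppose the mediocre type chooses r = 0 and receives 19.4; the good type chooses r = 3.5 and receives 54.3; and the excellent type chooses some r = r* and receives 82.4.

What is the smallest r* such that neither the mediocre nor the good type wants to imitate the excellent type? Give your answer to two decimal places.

Good type (on-path payoff 54.3 − 9.7×3.5 = 20.35) won't mimic when 20.35 ≥ 82.4 − 9.7·r*, i.e. r* ≥ 6.40.
Mediocre type (on-path payoff 19.4) won't mimic when 19.4 ≥ 82.4 − 11.9·r*, i.e. r* ≥ 5.29.
Both must hold, so r* = max(5.29, 6.40) = 6.40. The good type's constraint binds.

6.40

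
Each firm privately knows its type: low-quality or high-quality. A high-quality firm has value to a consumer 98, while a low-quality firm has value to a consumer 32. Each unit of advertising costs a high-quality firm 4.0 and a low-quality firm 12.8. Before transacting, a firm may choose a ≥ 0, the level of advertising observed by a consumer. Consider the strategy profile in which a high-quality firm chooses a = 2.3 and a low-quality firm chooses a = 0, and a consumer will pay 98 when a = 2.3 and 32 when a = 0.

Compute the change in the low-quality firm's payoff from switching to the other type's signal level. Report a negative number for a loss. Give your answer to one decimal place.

Playing a = 0 the low-quality firm receives 32.
Deviating to a = 2.3 brings payment 98 at cost 12.8 × 2.3 = 29.44, netting 68.56.
Gain from deviating: 68.56 − 32 = 36.56, i.e. 36.6 to one decimal place.
The gain is positive, so the low-quality type's incentive-compatibility constraint is violated — this profile is not a separating equilibrium.

36.6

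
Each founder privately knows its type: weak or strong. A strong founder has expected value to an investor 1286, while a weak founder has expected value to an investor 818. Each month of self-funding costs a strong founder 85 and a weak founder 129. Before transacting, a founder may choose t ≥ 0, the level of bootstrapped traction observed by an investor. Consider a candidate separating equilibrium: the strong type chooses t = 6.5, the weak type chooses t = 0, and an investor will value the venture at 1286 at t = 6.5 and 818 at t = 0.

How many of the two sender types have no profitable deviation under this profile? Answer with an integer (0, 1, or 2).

1

Weak type: stay at 0 → 818; mimic → 1286 − 129 × 6.5 = 447.5. IC holds (818 ≥ 447.5).
Strong type: signal → 1286 − 85 × 6.5 = 733.5; deviate to 0 → 818. IC fails (733.5 < 818).
1 of 2 constraints hold, so this profile is not an equilibrium.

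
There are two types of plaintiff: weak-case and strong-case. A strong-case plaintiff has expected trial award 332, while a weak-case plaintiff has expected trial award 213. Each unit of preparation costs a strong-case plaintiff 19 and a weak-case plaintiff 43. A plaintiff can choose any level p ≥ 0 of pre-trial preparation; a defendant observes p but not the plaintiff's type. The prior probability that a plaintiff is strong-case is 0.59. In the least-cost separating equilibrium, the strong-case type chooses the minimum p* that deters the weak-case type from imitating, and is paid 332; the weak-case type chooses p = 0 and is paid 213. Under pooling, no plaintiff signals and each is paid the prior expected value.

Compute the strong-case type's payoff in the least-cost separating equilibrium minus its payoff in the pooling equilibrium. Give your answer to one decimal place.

-3.8

Least-cost separating signal: p* solves 213 = 332 − 43·p*, so p* = (332 − 213)/43 ≈ 2.7674.
Strong-case type's separating payoff: 332 − 19 × p* = 332 − 19 × (332 − 213)/43 = 332 − 2261/43 ≈ 279.419.
Pooling payoff: 0.59 × 332 + 0.41 × 213 = 283.21.
Difference: 279.419 − 283.21 = -3.791, i.e. -3.8 to one decimal place.
The strong-case type would prefer the pooling outcome.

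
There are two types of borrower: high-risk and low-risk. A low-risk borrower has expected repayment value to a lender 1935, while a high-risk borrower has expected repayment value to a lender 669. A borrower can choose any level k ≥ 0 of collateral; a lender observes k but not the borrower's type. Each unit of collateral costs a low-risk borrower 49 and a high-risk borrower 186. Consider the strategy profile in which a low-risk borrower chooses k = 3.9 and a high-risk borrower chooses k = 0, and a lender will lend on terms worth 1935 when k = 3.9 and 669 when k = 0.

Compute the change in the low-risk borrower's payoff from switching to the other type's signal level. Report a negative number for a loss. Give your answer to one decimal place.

-1074.9

Playing k = 3.9 the low-risk borrower receives 1935 − 49 × 3.9 = 1743.9.
Deviating to k = 0 yields 669 instead.
Gain from deviating: 669 − 1743.9 = -1074.9.
The gain is negative, so the low-risk type's incentive-compatibility constraint is satisfied.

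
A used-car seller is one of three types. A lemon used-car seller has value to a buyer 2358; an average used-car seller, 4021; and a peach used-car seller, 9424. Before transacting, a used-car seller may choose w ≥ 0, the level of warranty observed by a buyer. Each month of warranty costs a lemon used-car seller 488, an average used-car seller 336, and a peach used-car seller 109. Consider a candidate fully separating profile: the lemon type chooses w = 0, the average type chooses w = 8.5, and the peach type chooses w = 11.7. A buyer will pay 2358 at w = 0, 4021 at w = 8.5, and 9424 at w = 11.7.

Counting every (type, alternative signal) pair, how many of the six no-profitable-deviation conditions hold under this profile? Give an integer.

3

Lemon (own payoff 2358): to w=8.5 gives 4021 − 488×8.5 = -127 → no gain ✓; to w=11.7 gives 9424 − 488×11.7 = 3714.4 → profitable ✗.
Average (own payoff 4021 − 336×8.5 = 1165): to w=0 gives 2358 → profitable ✗; to w=11.7 gives 9424 − 336×11.7 = 5492.8 → profitable ✗.
Peach (own payoff 9424 − 109×11.7 = 8148.7): to w=0 gives 2358 → no gain ✓; to w=8.5 gives 4021 − 109×8.5 = 3094.5 → no gain ✓.
3 of the 6 constraints hold; not an equilibrium.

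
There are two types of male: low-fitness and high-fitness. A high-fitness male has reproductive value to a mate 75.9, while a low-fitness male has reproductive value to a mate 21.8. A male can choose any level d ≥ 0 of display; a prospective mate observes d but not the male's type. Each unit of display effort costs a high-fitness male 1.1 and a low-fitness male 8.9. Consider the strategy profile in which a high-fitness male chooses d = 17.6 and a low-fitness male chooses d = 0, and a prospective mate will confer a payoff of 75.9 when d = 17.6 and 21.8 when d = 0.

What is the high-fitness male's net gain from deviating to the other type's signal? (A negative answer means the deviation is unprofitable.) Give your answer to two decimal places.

-34.74

Playing d = 17.6 the high-fitness male receives 75.9 − 1.1 × 17.6 = 56.54.
Deviating to d = 0 yields 21.8 instead.
Gain from deviating: 21.8 − 56.54 = -34.74.
The gain is negative, so the high-fitness type's incentive-compatibility constraint is satisfied.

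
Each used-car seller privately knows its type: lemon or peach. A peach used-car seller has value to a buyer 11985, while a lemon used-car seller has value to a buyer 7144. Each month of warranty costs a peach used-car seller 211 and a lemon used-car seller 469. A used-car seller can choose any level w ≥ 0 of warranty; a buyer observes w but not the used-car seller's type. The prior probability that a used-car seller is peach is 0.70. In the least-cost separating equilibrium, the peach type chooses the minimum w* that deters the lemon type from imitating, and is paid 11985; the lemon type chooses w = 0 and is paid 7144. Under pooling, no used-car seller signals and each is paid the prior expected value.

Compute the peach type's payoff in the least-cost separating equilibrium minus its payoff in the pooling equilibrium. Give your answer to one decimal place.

Least-cost separating signal: w* solves 7144 = 11985 − 469·w*, so w* = (11985 − 7144)/469 ≈ 10.3220.
Peach type's separating payoff: 11985 − 211 × w* = 11985 − 211 × (11985 − 7144)/469 = 11985 − 1021451/469 ≈ 9807.066.
Pooling payoff: 0.70 × 11985 + 0.30 × 7144 = 10532.7.
Difference: 9807.066 − 10532.7 = -725.634, i.e. -725.6 to one decimal place.
The peach type would prefer the pooling outcome.

-725.6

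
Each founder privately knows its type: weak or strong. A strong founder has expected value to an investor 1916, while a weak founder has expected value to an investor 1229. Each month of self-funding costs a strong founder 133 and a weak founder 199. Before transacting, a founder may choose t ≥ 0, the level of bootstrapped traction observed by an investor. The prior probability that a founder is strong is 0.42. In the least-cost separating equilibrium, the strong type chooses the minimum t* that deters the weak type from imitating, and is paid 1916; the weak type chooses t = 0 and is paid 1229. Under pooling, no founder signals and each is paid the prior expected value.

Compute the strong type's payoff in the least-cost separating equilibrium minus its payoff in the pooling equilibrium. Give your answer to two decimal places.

Least-cost separating signal: t* solves 1229 = 1916 − 199·t*, so t* = (1916 − 1229)/199 ≈ 3.4523.
Strong type's separating payoff: 1916 − 133 × t* = 1916 − 133 × (1916 − 1229)/199 = 1916 − 91371/199 ≈ 1456.8492.
Pooling payoff: 0.42 × 1916 + 0.58 × 1229 = 1517.54.
Difference: 1456.8492 − 1517.54 = -60.6908, i.e. -60.69 to two decimal places.
The strong type would prefer the pooling outcome.

-60.69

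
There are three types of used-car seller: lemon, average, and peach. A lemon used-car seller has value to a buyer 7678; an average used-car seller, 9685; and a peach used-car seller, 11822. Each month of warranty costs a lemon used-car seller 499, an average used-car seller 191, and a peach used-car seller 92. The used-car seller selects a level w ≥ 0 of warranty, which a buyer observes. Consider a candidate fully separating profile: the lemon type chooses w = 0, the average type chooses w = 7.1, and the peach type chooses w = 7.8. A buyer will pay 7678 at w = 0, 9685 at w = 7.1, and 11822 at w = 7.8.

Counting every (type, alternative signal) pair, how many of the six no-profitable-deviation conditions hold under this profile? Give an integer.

Peach (own payoff 11822 − 92×7.8 = 11104.4): to w=0 gives 7678 → no gain ✓; to w=7.1 gives 9685 − 92×7.1 = 9031.8 → no gain ✓.
Average (own payoff 9685 − 191×7.1 = 8328.9): to w=0 gives 7678 → no gain ✓; to w=7.8 gives 11822 − 191×7.8 = 10332.2 → profitable ✗.
Lemon (own payoff 7678): to w=7.1 gives 9685 − 499×7.1 = 6142.1 → no gain ✓; to w=7.8 gives 11822 − 499×7.8 = 7929.8 → profitable ✗.
4 of the 6 constraints hold; not an equilibrium.

4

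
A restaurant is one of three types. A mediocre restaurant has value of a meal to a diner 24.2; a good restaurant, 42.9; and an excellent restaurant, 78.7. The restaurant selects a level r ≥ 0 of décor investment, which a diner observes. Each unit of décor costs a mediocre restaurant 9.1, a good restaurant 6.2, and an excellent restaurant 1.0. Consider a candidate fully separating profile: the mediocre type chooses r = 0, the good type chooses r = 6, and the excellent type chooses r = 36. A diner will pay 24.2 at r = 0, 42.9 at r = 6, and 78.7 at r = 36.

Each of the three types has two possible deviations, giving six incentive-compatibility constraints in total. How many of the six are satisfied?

5

Excellent (own payoff 78.7 − 1.0×36 = 42.7): to r=0 gives 24.2 → no gain ✓; to r=6 gives 42.9 − 1.0×6 = 36.9 → no gain ✓.
Good (own payoff 42.9 − 6.2×6 = 5.7): to r=0 gives 24.2 → profitable ✗; to r=36 gives 78.7 − 6.2×36 = -144.5 → no gain ✓.
Mediocre (own payoff 24.2): to r=6 gives 42.9 − 9.1×6 = -11.7 → no gain ✓; to r=36 gives 78.7 − 9.1×36 = -248.9 → no gain ✓.
5 of the 6 constraints hold; not an equilibrium.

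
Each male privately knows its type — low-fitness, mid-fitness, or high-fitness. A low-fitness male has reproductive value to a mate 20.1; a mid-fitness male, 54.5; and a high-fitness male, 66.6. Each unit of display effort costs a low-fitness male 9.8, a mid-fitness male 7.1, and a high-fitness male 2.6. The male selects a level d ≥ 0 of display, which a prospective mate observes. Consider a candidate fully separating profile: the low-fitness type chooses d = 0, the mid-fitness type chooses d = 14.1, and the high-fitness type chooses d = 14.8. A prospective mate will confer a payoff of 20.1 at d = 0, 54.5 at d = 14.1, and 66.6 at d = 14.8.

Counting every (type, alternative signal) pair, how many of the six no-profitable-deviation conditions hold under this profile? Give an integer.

Low-fitness (own payoff 20.1): to d=14.1 gives 54.5 − 9.8×14.1 = -83.68 → no gain ✓; to d=14.8 gives 66.6 − 9.8×14.8 = -78.44 → no gain ✓.
Mid-fitness (own payoff 54.5 − 7.1×14.1 = -45.61): to d=0 gives 20.1 → profitable ✗; to d=14.8 gives 66.6 − 7.1×14.8 = -38.48 → profitable ✗.
High-fitness (own payoff 66.6 − 2.6×14.8 = 28.12): to d=0 gives 20.1 → no gain ✓; to d=14.1 gives 54.5 − 2.6×14.1 = 17.84 → no gain ✓.
4 of the 6 constraints hold; not an equilibrium.

4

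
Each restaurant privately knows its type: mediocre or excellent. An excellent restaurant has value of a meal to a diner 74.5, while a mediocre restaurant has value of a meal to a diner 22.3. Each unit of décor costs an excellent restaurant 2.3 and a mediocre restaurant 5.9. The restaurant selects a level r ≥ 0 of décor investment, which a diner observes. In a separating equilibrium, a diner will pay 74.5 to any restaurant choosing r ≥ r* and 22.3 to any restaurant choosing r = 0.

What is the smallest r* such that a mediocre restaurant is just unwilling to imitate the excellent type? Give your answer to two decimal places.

A mediocre restaurant choosing r = 0 receives 22.3.
Imitating at r* instead would pay 74.5 at cost 5.9·r*, netting 74.5 − 5.9·r*.
Indifference: 22.3 = 74.5 − 5.9·r*, so r* = (74.5 − 22.3) / 5.9 ≈ 8.85.
This is the mediocre type's binding incentive-compatibility constraint; any r ≥ 8.85 sustains separation on that side.

8.85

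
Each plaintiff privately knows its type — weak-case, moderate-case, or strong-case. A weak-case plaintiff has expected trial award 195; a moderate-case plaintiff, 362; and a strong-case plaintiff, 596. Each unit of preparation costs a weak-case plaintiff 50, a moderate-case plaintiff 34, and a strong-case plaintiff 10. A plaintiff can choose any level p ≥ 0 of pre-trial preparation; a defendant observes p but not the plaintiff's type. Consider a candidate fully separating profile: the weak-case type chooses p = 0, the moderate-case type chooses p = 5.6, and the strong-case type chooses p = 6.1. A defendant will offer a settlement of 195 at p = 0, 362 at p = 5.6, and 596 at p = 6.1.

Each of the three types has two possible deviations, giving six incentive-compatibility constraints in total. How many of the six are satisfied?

3

Strong-case (own payoff 596 − 10×6.1 = 535): to p=0 gives 195 → no gain ✓; to p=5.6 gives 362 − 10×5.6 = 306 → no gain ✓.
Weak-case (own payoff 195): to p=5.6 gives 362 − 50×5.6 = 82 → no gain ✓; to p=6.1 gives 596 − 50×6.1 = 291 → profitable ✗.
Moderate-case (own payoff 362 − 34×5.6 = 171.6): to p=0 gives 195 → profitable ✗; to p=6.1 gives 596 − 34×6.1 = 388.6 → profitable ✗.
3 of the 6 constraints hold; not an equilibrium.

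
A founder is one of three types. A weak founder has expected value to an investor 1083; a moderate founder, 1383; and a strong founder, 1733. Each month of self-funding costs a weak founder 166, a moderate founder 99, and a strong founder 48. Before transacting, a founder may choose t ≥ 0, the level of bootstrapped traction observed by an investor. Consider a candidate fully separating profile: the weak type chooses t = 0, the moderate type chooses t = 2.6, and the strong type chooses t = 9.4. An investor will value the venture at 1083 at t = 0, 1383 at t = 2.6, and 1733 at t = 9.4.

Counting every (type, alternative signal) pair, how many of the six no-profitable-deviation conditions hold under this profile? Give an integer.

6

Weak (own payoff 1083): to t=2.6 gives 1383 − 166×2.6 = 951.4 → no gain ✓; to t=9.4 gives 1733 − 166×9.4 = 172.6 → no gain ✓.
Strong (own payoff 1733 − 48×9.4 = 1281.8): to t=0 gives 1083 → no gain ✓; to t=2.6 gives 1383 − 48×2.6 = 1258.2 → no gain ✓.
Moderate (own payoff 1383 − 99×2.6 = 1125.6): to t=0 gives 1083 → no gain ✓; to t=9.4 gives 1733 − 99×9.4 = 802.4 → no gain ✓.
6 of the 6 constraints hold; this profile is a separating equilibrium.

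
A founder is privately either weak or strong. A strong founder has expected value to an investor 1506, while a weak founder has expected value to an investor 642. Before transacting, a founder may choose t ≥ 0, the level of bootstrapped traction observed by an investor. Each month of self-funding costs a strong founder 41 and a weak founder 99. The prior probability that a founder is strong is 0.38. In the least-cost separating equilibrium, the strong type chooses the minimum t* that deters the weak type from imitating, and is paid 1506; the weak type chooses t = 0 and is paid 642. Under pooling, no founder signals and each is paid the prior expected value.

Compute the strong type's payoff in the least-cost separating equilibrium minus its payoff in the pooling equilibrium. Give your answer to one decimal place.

177.9

Least-cost separating signal: t* solves 642 = 1506 − 99·t*, so t* = (1506 − 642)/99 ≈ 8.7273.
Strong type's separating payoff: 1506 − 41 × t* = 1506 − 41 × (1506 − 642)/99 = 1506 − 35424/99 ≈ 1148.182.
Pooling payoff: 0.38 × 1506 + 0.62 × 642 = 970.32.
Difference: 1148.182 − 970.32 = 177.862, i.e. 177.9 to one decimal place.
The strong type prefers to separate.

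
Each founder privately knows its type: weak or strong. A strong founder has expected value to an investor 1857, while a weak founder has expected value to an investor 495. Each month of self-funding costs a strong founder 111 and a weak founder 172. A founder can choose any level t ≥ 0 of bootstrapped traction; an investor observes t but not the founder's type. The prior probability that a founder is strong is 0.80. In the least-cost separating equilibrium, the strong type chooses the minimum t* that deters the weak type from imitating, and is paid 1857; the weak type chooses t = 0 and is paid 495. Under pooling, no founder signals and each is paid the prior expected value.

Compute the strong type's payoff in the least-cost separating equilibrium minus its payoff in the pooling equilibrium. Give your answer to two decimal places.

-606.57

Least-cost separating signal: t* solves 495 = 1857 − 172·t*, so t* = (1857 − 495)/172 ≈ 7.9186.
Strong type's separating payoff: 1857 − 111 × t* = 1857 − 111 × (1857 − 495)/172 = 1857 − 151182/172 ≈ 978.0349.
Pooling payoff: 0.80 × 1857 + 0.20 × 495 = 1584.6.
Difference: 978.0349 − 1584.6 = -606.5651, i.e. -606.57 to two decimal places.
The strong type would prefer the pooling outcome.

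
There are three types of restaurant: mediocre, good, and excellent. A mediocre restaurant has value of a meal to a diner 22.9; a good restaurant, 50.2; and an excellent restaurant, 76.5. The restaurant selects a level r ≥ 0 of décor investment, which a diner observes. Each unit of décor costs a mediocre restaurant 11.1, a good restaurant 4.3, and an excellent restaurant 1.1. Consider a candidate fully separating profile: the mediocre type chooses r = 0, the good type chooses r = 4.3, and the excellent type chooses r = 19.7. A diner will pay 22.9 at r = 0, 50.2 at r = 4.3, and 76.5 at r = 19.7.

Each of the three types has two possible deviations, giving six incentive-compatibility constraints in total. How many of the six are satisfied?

6

Mediocre (own payoff 22.9): to r=4.3 gives 50.2 − 11.1×4.3 = 2.47 → no gain ✓; to r=19.7 gives 76.5 − 11.1×19.7 = -142.17 → no gain ✓.
Excellent (own payoff 76.5 − 1.1×19.7 = 54.83): to r=0 gives 22.9 → no gain ✓; to r=4.3 gives 50.2 − 1.1×4.3 = 45.47 → no gain ✓.
Good (own payoff 50.2 − 4.3×4.3 = 31.71): to r=0 gives 22.9 → no gain ✓; to r=19.7 gives 76.5 − 4.3×19.7 = -8.21 → no gain ✓.
6 of the 6 constraints hold; this profile is a separating equilibrium.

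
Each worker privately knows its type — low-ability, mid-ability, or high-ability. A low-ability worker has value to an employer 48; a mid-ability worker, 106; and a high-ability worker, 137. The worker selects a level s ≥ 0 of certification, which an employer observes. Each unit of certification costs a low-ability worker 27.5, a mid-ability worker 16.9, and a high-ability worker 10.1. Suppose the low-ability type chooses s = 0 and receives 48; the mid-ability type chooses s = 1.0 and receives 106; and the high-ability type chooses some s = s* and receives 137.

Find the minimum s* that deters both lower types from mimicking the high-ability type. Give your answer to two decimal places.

3.24

Mid-ability type (on-path payoff 106 − 16.9×1.0 = 89.1) won't mimic when 89.1 ≥ 137 − 16.9·s*, i.e. s* ≥ 2.83.
Low-ability type (on-path payoff 48) won't mimic when 48 ≥ 137 − 27.5·s*, i.e. s* ≥ 3.24.
Both must hold, so s* = max(3.24, 2.83) = 3.24. The low-ability type's constraint binds.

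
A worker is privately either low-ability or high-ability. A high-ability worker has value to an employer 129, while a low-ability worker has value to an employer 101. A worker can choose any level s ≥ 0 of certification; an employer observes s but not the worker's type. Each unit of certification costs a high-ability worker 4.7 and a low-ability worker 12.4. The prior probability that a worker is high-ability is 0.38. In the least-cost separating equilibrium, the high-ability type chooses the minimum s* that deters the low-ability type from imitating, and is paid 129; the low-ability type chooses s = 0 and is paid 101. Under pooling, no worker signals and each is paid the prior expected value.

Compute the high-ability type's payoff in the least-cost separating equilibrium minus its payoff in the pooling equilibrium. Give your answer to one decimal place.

Least-cost separating signal: s* solves 101 = 129 − 12.4·s*, so s* = (129 − 101)/12.4 ≈ 2.2581.
High-ability type's separating payoff: 129 − 4.7 × s* = 129 − 4.7 × (129 − 101)/12.4 = 129 − 131.6/12.4 ≈ 118.387.
Pooling payoff: 0.38 × 129 + 0.62 × 101 = 111.64.
Difference: 118.387 − 111.64 = 6.747, i.e. 6.7 to one decimal place.
The high-ability type prefers to separate.

6.7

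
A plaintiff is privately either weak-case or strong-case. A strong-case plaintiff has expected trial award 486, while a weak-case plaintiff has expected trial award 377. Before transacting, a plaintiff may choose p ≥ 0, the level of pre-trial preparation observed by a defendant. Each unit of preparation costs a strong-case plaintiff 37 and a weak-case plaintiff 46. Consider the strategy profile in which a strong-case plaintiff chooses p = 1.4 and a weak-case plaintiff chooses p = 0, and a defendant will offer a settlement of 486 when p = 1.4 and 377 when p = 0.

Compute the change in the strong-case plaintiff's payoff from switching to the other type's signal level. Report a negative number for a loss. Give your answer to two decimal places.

Playing p = 1.4 the strong-case plaintiff receives 486 − 37 × 1.4 = 434.2.
Deviating to p = 0 yields 377 instead.
Gain from deviating: 377 − 434.2 = -57.20.
The gain is negative, so the strong-case type's incentive-compatibility constraint is satisfied.

-57.20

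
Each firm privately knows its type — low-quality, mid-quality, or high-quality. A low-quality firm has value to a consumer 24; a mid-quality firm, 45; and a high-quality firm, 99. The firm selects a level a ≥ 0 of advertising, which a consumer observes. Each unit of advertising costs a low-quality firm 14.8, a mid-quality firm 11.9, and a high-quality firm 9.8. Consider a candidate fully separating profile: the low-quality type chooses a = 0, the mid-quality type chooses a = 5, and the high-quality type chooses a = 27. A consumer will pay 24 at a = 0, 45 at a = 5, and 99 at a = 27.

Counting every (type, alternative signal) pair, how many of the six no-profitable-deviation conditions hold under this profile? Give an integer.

3

Mid-quality (own payoff 45 − 11.9×5 = -14.5): to a=0 gives 24 → profitable ✗; to a=27 gives 99 − 11.9×27 = -222.3 → no gain ✓.
High-quality (own payoff 99 − 9.8×27 = -165.6): to a=0 gives 24 → profitable ✗; to a=5 gives 45 − 9.8×5 = -4 → profitable ✗.
Low-quality (own payoff 24): to a=5 gives 45 − 14.8×5 = -29 → no gain ✓; to a=27 gives 99 − 14.8×27 = -300.6 → no gain ✓.
3 of the 6 constraints hold; not an equilibrium.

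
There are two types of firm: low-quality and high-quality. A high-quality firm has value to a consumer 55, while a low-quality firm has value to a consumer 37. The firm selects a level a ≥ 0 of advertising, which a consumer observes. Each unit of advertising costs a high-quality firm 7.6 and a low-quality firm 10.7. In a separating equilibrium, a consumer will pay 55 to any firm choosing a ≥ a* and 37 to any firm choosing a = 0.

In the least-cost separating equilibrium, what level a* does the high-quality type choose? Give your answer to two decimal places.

1.68

A low-quality firm choosing a = 0 receives 37.
Imitating at a* instead would pay 55 at cost 10.7·a*, netting 55 − 10.7·a*.
Indifference: 37 = 55 − 10.7·a*, so a* = (55 − 37) / 10.7 ≈ 1.68.
At a* the low-quality type's incentive constraint just binds; the high-quality type strictly prefers a* since its per-unit cost is lower.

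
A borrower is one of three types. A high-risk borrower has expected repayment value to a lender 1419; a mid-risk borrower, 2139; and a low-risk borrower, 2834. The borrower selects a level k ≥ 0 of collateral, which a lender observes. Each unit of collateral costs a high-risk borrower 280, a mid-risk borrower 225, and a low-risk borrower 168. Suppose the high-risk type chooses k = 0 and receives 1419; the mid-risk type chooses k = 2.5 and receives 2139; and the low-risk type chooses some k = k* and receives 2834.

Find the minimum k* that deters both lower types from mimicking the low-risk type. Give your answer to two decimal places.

5.59

Mid-risk type (on-path payoff 2139 − 225×2.5 = 1576.5) won't mimic when 1576.5 ≥ 2834 − 225·k*, i.e. k* ≥ 5.59.
High-risk type (on-path payoff 1419) won't mimic when 1419 ≥ 2834 − 280·k*, i.e. k* ≥ 5.05.
Both must hold, so k* = max(5.05, 5.59) = 5.59. The mid-risk type's constraint binds.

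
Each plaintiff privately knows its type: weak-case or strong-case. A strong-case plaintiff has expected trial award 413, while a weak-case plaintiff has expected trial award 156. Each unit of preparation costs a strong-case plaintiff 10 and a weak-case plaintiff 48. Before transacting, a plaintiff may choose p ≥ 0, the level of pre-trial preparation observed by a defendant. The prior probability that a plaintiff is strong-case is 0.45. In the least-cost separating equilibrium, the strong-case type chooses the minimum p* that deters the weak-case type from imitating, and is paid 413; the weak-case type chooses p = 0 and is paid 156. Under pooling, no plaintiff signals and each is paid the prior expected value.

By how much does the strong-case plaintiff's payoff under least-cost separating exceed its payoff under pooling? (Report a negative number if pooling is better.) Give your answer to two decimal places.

87.81

Least-cost separating signal: p* solves 156 = 413 − 48·p*, so p* = (413 − 156)/48 ≈ 5.3542.
Strong-case type's separating payoff: 413 − 10 × p* = 413 − 10 × (413 − 156)/48 = 413 − 2570/48 ≈ 359.4583.
Pooling payoff: 0.45 × 413 + 0.55 × 156 = 271.65.
Difference: 359.4583 − 271.65 = 87.8083, i.e. 87.81 to two decimal places.
The strong-case type prefers to separate.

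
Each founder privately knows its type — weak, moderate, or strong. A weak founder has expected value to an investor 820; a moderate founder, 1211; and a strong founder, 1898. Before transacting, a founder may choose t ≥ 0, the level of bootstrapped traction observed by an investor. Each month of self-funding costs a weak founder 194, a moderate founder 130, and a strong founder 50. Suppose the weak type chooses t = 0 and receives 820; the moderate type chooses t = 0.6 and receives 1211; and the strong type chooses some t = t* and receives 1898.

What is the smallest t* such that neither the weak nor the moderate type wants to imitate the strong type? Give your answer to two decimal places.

Weak type (on-path payoff 820) won't mimic when 820 ≥ 1898 − 194·t*, i.e. t* ≥ 5.56.
Moderate type (on-path payoff 1211 − 130×0.6 = 1133) won't mimic when 1133 ≥ 1898 − 130·t*, i.e. t* ≥ 5.88.
Both must hold, so t* = max(5.56, 5.88) = 5.88. The moderate type's constraint binds.

5.88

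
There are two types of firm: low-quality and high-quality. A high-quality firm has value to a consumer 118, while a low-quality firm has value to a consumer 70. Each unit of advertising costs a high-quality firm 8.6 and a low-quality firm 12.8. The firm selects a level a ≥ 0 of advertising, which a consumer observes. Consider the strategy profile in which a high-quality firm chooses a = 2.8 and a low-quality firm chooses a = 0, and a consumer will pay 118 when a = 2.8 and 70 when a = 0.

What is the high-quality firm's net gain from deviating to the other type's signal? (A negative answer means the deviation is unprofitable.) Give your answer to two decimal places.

Playing a = 2.8 the high-quality firm receives 118 − 8.6 × 2.8 = 93.92.
Deviating to a = 0 yields 70 instead.
Gain from deviating: 70 − 93.92 = -23.92.
The gain is negative, so the high-quality type's incentive-compatibility constraint is satisfied.

-23.92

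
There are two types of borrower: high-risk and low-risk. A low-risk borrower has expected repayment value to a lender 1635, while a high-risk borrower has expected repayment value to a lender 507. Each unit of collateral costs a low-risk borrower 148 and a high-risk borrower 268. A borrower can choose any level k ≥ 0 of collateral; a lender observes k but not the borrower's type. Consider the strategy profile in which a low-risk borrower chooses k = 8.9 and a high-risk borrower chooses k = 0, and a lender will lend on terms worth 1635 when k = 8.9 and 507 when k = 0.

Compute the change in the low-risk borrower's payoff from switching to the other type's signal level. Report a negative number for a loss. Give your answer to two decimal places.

189.20

Playing k = 8.9 the low-risk borrower receives 1635 − 148 × 8.9 = 317.8.
Deviating to k = 0 yields 507 instead.
Gain from deviating: 507 − 317.8 = 189.20.
The gain is positive, so the low-risk type's incentive-compatibility constraint is violated — this profile is not a separating equilibrium.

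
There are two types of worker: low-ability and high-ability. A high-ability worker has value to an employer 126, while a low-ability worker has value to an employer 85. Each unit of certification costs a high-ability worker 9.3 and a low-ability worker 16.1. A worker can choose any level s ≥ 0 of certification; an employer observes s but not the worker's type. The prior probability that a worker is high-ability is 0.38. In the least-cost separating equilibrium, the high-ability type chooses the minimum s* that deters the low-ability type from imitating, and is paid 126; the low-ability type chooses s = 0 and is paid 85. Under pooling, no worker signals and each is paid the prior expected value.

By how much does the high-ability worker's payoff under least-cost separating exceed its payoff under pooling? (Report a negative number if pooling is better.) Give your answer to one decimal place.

Least-cost separating signal: s* solves 85 = 126 − 16.1·s*, so s* = (126 − 85)/16.1 ≈ 2.5466.
High-ability type's separating payoff: 126 − 9.3 × s* = 126 − 9.3 × (126 − 85)/16.1 = 126 − 381.3/16.1 ≈ 102.317.
Pooling payoff: 0.38 × 126 + 0.62 × 85 = 100.58.
Difference: 102.317 − 100.58 = 1.737, i.e. 1.7 to one decimal place.
The high-ability type prefers to separate.

1.7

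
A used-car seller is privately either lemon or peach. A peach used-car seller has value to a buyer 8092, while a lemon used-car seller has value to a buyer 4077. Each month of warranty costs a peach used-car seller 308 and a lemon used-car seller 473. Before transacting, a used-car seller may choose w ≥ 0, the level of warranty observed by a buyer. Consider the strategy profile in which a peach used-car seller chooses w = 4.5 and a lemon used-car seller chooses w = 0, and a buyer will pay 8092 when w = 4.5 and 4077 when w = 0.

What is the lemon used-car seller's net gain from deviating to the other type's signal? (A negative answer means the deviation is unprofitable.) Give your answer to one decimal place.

Playing w = 0 the lemon used-car seller receives 4077.
Deviating to w = 4.5 brings payment 8092 at cost 473 × 4.5 = 2128.5, netting 5963.5.
Gain from deviating: 5963.5 − 4077 = 1886.5.
The gain is positive, so the lemon type's incentive-compatibility constraint is violated — this profile is not a separating equilibrium.

1886.5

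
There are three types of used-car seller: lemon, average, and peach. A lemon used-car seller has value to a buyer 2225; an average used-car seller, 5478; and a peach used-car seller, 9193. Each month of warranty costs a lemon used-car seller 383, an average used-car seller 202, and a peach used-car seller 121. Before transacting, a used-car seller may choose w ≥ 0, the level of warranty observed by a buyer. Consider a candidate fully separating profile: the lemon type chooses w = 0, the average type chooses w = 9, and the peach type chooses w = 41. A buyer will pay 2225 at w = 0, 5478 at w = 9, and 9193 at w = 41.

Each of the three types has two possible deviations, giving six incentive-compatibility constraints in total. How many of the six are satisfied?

5

Average (own payoff 5478 − 202×9 = 3660): to w=0 gives 2225 → no gain ✓; to w=41 gives 9193 − 202×41 = 911 → no gain ✓.
Lemon (own payoff 2225): to w=9 gives 5478 − 383×9 = 2031 → no gain ✓; to w=41 gives 9193 − 383×41 = -6510 → no gain ✓.
Peach (own payoff 9193 − 121×41 = 4232): to w=0 gives 2225 → no gain ✓; to w=9 gives 5478 − 121×9 = 4389 → profitable ✗.
5 of the 6 constraints hold; not an equilibrium.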